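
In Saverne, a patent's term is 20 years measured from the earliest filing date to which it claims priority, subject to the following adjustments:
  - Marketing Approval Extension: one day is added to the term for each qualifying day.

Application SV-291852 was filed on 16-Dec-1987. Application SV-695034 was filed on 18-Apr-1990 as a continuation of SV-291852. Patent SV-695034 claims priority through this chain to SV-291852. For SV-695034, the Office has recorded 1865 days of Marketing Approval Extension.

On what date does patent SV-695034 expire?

January 23, 2013

Earliest priority filing: 16 December 1987.
Base term: 16 December 1987 + 20 years → 16 December 2007.
Marketing Approval Extension: +1865 days → 23 January 2013.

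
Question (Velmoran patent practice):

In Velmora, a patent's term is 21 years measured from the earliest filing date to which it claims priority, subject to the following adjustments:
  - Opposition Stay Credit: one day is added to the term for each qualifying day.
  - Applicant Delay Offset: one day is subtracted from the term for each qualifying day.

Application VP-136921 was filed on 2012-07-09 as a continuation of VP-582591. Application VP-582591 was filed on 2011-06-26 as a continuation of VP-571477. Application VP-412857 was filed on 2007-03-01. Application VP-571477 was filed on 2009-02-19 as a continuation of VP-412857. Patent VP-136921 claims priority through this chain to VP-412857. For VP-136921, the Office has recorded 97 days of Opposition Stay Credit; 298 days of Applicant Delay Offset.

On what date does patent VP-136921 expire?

August 13, 2027

Earliest priority filing: 1 March 2007.
Base term: 1 March 2007 + 21 years → 1 March 2028.
Opposition Stay Credit: +97 days → 6 June 2028.
Applicant Delay Offset: −298 days → 13 August 2027.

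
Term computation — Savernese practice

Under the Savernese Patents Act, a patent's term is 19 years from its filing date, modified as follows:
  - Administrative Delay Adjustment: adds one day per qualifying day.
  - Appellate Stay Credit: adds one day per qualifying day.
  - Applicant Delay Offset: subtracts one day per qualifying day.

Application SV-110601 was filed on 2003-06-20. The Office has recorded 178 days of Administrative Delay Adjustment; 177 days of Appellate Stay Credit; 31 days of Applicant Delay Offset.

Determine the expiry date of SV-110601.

May 10, 2023

Base term: filing date + 19 years → 20 June 2022.
Administrative Delay Adjustment: +178 days → 15 December 2022.
Appellate Stay Credit: +177 days → 10 June 2023.
Applicant Delay Offset: −31 days → 10 May 2023.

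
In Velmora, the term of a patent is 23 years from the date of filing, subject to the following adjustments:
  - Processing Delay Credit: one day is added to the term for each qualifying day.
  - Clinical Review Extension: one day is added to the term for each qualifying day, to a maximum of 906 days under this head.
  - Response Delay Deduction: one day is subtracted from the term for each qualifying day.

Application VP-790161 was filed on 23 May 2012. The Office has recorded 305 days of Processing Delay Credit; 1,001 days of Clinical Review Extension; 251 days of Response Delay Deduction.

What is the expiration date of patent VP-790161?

Base term: filing date + 23 years → 23 May 2035.
Processing Delay Credit: +305 days → 23 March 2036.
Clinical Review Extension: 1001 days claimed exceeds the 906-day cap, so +906 days → 15 September 2038.
Response Delay Deduction: −251 days → 7 January 2038.

January 7, 2038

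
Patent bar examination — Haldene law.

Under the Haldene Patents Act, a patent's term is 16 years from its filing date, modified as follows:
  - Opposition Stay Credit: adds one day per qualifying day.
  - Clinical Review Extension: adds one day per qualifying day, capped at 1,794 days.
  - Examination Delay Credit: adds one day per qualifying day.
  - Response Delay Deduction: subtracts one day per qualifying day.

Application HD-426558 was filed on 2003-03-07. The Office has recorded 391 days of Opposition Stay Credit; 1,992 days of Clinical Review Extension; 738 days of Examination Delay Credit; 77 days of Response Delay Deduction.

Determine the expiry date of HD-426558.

December 21, 2026

Base term: filing date + 16 years → 7 March 2019.
Opposition Stay Credit: +391 days → 1 April 2020.
Clinical Review Extension: 1992 days claimed exceeds the 1794-day cap, so +1794 days → 28 February 2025.
Examination Delay Credit: +738 days → 8 March 2027.
Response Delay Deduction: −77 days → 21 December 2026.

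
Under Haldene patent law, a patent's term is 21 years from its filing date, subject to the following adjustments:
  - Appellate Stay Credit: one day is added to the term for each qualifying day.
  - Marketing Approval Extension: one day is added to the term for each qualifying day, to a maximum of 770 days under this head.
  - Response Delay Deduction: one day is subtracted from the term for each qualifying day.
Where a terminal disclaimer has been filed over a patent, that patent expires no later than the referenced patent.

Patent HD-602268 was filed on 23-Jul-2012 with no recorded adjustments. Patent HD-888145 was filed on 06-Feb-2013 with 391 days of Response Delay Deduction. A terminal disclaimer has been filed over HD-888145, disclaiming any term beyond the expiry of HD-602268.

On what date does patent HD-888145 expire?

2033-01-11

Natural term of HD-888145:
  Base: filing + 21 years → 6 February 2034.
  Response Delay Deduction: −391 days → 11 January 2033.
Expiry of referenced patent HD-602268:
  Base: filing + 21 years → 23 July 2033.
Terminal disclaimer: HD-888145 expires on the earlier of 11 January 2033 and 23 July 2033.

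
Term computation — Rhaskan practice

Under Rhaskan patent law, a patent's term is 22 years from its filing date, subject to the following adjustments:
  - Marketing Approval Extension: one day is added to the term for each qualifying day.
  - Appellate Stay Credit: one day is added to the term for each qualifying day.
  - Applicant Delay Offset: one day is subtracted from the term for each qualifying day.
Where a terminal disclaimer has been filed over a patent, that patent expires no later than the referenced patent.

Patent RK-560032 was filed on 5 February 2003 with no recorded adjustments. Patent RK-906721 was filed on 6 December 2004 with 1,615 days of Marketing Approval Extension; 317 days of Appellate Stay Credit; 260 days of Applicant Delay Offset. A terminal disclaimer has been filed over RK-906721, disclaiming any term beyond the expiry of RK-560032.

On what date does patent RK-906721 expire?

February 5, 2025

Natural term of RK-906721:
  Base: filing + 22 years → 6 December 2026.
  Marketing Approval Extension: +1615 days → 9 May 2031.
  Appellate Stay Credit: +317 days → 21 March 2032.
  Applicant Delay Offset: −260 days → 5 July 2031.
Expiry of referenced patent RK-560032:
  Base: filing + 22 years → 5 February 2025.
Terminal disclaimer: RK-906721 expires on the earlier of 5 July 2031 and 5 February 2025.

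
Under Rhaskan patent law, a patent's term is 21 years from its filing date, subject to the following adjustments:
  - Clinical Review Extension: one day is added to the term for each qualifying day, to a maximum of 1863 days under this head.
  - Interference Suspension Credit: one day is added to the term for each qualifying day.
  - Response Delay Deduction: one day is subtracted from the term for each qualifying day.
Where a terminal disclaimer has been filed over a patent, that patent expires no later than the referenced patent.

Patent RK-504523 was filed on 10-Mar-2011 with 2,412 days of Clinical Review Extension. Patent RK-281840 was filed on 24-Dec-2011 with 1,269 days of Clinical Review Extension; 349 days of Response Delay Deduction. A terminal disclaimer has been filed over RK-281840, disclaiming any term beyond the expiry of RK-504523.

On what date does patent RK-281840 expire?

Natural term of RK-281840:
  Base: filing + 21 years → 24 December 2032.
  Clinical Review Extension: 1269 days (within the 1863-day cap) → +1269 days → 15 June 2036.
  Response Delay Deduction: −349 days → 2 July 2035.
Expiry of referenced patent RK-504523:
  Base: filing + 21 years → 10 March 2032.
  Clinical Review Extension: 2412 days claimed exceeds the 1863-day cap, so +1863 days → 16 April 2037.
Terminal disclaimer: RK-281840 expires on the earlier of 2 July 2035 and 16 April 2037.

2035-07-02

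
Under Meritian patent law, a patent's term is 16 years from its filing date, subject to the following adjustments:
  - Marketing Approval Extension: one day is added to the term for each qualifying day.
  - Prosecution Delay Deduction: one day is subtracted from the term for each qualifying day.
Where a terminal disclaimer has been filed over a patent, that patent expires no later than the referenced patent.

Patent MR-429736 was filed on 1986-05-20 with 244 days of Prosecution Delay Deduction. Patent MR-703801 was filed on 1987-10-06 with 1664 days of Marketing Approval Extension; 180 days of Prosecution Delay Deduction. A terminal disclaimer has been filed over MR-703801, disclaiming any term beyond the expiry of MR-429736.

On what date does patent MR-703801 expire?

Natural term of MR-703801:
  Base: filing + 16 years → 6 October 2003.
  Marketing Approval Extension: +1664 days → 26 April 2008.
  Prosecution Delay Deduction: −180 days → 29 October 2007.
Expiry of referenced patent MR-429736:
  Base: filing + 16 years → 20 May 2002.
  Prosecution Delay Deduction: −244 days → 18 September 2001.
Terminal disclaimer: MR-703801 expires on the earlier of 29 October 2007 and 18 September 2001.

2001-09-18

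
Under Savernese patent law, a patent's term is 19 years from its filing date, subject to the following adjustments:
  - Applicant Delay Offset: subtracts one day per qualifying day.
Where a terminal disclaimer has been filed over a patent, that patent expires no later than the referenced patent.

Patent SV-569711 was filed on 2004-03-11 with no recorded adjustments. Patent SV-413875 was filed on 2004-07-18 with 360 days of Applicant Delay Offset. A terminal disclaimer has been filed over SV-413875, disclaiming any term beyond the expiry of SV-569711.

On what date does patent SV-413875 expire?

Natural term of SV-413875:
  Base: filing + 19 years → 18 July 2023.
  Applicant Delay Offset: −360 days → 23 July 2022.
Expiry of referenced patent SV-569711:
  Base: filing + 19 years → 11 March 2023.
Terminal disclaimer: SV-413875 expires on the earlier of 23 July 2022 and 11 March 2023.

2022-07-23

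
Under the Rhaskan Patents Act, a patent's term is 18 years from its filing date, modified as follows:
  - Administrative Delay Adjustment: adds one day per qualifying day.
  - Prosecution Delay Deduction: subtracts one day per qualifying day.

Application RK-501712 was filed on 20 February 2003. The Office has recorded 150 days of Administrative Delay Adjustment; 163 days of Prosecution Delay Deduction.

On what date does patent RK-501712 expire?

Base term: filing date + 18 years → 20 February 2021.
Administrative Delay Adjustment: +150 days → 20 July 2021.
Prosecution Delay Deduction: −163 days → 7 February 2021.

February 7, 2021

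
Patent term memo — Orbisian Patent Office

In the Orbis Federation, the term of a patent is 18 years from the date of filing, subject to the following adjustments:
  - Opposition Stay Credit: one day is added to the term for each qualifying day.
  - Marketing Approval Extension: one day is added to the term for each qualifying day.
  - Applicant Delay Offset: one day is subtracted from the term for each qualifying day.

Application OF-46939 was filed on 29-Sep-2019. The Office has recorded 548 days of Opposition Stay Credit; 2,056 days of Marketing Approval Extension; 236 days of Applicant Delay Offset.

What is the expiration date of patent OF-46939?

Base term: filing date + 18 years → 29 September 2037.
Opposition Stay Credit: +548 days → 31 March 2039.
Marketing Approval Extension: +2056 days → 15 November 2044.
Applicant Delay Offset: −236 days → 24 March 2044.

2044-03-24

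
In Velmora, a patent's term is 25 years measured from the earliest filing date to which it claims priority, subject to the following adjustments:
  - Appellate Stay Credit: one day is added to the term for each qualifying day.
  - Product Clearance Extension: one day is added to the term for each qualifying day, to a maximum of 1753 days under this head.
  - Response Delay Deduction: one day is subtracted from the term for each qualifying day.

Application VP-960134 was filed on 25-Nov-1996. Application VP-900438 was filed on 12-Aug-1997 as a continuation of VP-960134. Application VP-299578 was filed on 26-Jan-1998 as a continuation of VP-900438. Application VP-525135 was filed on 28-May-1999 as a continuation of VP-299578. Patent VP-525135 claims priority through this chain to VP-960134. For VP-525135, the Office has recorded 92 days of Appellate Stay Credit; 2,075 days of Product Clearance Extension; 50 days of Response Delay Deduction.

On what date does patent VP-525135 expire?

October 25, 2026

Earliest priority filing: 25 November 1996.
Base term: 25 November 1996 + 25 years → 25 November 2021.
Appellate Stay Credit: +92 days → 25 February 2022.
Product Clearance Extension: 2075 days claimed exceeds the 1753-day cap, so +1753 days → 14 December 2026.
Response Delay Deduction: −50 days → 25 October 2026.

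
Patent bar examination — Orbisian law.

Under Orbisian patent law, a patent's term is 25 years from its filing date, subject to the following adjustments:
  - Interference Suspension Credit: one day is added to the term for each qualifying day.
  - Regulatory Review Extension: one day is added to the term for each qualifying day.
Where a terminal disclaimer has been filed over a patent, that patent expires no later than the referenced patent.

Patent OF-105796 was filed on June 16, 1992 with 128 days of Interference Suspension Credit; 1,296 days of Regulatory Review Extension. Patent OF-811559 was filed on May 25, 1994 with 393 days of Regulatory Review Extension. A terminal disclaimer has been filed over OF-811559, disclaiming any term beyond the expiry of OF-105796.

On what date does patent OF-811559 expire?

Natural term of OF-811559:
  Base: filing + 25 years → 25 May 2019.
  Regulatory Review Extension: +393 days → 21 June 2020.
Expiry of referenced patent OF-105796:
  Base: filing + 25 years → 16 June 2017.
  Interference Suspension Credit: +128 days → 22 October 2017.
  Regulatory Review Extension: +1296 days → 10 May 2021.
Terminal disclaimer: OF-811559 expires on the earlier of 21 June 2020 and 10 May 2021.

June 21, 2020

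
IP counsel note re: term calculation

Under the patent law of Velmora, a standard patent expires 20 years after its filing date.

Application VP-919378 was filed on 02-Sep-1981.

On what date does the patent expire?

September 2, 2001

Filing date + 20 years → 2 September 2001.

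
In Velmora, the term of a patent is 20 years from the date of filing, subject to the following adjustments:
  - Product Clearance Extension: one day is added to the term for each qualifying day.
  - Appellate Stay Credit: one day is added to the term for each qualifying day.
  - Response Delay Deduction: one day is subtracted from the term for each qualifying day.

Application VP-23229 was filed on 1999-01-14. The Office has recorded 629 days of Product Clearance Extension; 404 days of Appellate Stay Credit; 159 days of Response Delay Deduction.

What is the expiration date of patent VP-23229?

2021-06-06

Base term: filing date + 20 years → 14 January 2019.
Product Clearance Extension: +629 days → 4 October 2020.
Appellate Stay Credit: +404 days → 12 November 2021.
Response Delay Deduction: −159 days → 6 June 2021.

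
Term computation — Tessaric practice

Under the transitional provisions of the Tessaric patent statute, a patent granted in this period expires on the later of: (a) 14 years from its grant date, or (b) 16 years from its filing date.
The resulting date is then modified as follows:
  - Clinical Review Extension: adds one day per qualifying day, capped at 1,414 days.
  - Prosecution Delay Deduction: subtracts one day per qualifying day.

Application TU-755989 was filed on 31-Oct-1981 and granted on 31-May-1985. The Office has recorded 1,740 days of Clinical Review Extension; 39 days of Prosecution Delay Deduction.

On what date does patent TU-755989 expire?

(a) grant + 14 years → 31 May 1999.
(b) filing + 16 years → 31 October 1997.
Later of the two: 31 May 1999.
Clinical Review Extension: 1740 days claimed exceeds the 1414-day cap, so +1414 days → 14 April 2003.
Prosecution Delay Deduction: −39 days → 6 March 2003.

2003-03-06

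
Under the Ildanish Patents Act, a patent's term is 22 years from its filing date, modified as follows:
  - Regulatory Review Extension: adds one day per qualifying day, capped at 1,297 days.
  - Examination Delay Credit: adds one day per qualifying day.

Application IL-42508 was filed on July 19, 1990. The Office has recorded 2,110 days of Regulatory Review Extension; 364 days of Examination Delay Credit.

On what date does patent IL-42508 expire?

2017-02-04

Base term: filing date + 22 years → 19 July 2012.
Regulatory Review Extension: 2110 days claimed exceeds the 1297-day cap, so +1297 days → 6 February 2016.
Examination Delay Credit: +364 days → 4 February 2017.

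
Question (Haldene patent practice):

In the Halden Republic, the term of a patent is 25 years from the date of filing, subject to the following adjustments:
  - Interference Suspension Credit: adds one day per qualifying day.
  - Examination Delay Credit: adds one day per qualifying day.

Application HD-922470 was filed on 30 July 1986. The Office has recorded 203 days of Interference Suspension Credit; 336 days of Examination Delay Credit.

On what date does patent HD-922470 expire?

Base term: filing date + 25 years → 30 July 2011.
Interference Suspension Credit: +203 days → 18 February 2012.
Examination Delay Credit: +336 days → 19 January 2013.

January 19, 2013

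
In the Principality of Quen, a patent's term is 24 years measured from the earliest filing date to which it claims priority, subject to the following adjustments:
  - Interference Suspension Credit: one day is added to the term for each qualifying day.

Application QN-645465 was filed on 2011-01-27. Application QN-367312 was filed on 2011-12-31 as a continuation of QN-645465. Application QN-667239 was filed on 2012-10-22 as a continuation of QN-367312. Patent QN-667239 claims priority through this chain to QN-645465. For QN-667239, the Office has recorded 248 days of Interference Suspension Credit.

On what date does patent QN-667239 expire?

Earliest priority filing: 27 January 2011.
Base term: 27 January 2011 + 24 years → 27 January 2035.
Interference Suspension Credit: +248 days → 2 October 2035.

2035-10-02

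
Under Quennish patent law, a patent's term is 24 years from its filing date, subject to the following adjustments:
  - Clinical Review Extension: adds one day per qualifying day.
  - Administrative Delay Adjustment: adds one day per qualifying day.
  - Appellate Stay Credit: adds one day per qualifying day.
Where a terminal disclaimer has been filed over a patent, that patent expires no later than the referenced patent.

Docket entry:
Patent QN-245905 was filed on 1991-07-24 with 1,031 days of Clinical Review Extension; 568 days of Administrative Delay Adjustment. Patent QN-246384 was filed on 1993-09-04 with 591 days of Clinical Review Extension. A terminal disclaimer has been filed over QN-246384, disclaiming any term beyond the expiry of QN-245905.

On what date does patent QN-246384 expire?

Natural term of QN-246384:
  Base: filing + 24 years → 4 September 2017.
  Clinical Review Extension: +591 days → 18 April 2019.
Expiry of referenced patent QN-245905:
  Base: filing + 24 years → 24 July 2015.
  Clinical Review Extension: +1031 days → 20 May 2018.
  Administrative Delay Adjustment: +568 days → 9 December 2019.
Terminal disclaimer: QN-246384 expires on the earlier of 18 April 2019 and 9 December 2019.

April 18, 2019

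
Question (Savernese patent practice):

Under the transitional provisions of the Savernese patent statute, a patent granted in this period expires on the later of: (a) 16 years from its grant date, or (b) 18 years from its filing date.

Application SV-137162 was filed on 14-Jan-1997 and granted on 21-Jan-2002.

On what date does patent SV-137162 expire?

2018-01-21

(a) grant + 16 years → 21 January 2018.
(b) filing + 18 years → 14 January 2015.
Later of the two: 21 January 2018.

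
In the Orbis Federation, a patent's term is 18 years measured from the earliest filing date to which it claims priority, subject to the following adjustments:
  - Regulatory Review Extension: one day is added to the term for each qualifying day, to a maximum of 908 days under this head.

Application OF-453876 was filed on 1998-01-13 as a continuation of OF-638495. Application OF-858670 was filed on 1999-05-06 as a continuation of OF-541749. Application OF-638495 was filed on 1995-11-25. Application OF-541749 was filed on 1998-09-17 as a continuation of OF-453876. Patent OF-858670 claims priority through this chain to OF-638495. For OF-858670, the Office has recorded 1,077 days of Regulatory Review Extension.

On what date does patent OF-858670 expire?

May 21, 2016

Earliest priority filing: 25 November 1995.
Base term: 25 November 1995 + 18 years → 25 November 2013.
Regulatory Review Extension: 1077 days claimed exceeds the 908-day cap, so +908 days → 21 May 2016.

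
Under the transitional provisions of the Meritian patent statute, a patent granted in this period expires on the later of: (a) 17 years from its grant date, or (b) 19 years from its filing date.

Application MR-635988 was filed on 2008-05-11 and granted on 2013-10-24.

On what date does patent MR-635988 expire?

October 24, 2030

(a) grant + 17 years → 24 October 2030.
(b) filing + 19 years → 11 May 2027.
Later of the two: 24 October 2030.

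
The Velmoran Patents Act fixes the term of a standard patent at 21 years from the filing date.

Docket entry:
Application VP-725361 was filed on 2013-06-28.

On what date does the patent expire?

Filing date + 21 years → 28 June 2034.

2034-06-28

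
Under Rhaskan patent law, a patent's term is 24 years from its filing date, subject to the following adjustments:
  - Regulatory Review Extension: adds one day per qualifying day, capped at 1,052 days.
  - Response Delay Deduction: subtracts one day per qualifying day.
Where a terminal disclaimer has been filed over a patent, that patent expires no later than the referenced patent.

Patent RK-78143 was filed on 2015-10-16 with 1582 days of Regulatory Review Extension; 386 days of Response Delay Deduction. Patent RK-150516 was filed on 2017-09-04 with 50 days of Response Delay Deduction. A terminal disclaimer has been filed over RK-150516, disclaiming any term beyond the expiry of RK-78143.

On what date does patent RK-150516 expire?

July 16, 2041

Natural term of RK-150516:
  Base: filing + 24 years → 4 September 2041.
  Response Delay Deduction: −50 days → 16 July 2041.
Expiry of referenced patent RK-78143:
  Base: filing + 24 years → 16 October 2039.
  Regulatory Review Extension: 1582 days claimed exceeds the 1052-day cap, so +1052 days → 2 September 2042.
  Response Delay Deduction: −386 days → 12 August 2041.
Terminal disclaimer: RK-150516 expires on the earlier of 16 July 2041 and 12 August 2041.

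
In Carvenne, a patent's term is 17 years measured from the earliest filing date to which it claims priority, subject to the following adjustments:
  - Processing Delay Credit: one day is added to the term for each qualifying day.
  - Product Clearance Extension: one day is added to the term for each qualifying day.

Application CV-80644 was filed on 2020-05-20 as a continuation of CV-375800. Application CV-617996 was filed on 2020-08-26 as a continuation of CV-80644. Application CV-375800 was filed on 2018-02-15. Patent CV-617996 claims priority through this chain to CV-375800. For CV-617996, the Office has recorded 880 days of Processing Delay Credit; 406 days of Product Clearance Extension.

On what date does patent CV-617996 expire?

2038-08-24

Earliest priority filing: 15 February 2018.
Base term: 15 February 2018 + 17 years → 15 February 2035.
Processing Delay Credit: +880 days → 14 July 2037.
Product Clearance Extension: +406 days → 24 August 2038.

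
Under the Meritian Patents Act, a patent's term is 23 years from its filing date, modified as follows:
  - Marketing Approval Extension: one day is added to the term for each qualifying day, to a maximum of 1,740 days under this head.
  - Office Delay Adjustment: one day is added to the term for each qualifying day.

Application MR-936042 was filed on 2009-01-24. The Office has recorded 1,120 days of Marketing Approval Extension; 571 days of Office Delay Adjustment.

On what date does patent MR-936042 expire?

2036-09-10

Base term: filing date + 23 years → 24 January 2032.
Marketing Approval Extension: 1120 days (within the 1740-day cap) → +1120 days → 17 February 2035.
Office Delay Adjustment: +571 days → 10 September 2036.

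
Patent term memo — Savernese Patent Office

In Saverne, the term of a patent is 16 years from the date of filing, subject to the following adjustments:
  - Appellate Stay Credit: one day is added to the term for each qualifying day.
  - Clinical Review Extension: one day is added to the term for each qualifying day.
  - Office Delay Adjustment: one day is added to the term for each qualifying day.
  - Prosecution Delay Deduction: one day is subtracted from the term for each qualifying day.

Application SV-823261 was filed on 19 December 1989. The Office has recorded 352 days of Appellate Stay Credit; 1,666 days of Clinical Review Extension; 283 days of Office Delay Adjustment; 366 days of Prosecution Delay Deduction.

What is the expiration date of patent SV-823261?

2011-04-07

Base term: filing date + 16 years → 19 December 2005.
Appellate Stay Credit: +352 days → 6 December 2006.
Clinical Review Extension: +1666 days → 29 June 2011.
Office Delay Adjustment: +283 days → 7 April 2012.
Prosecution Delay Deduction: −366 days → 7 April 2011.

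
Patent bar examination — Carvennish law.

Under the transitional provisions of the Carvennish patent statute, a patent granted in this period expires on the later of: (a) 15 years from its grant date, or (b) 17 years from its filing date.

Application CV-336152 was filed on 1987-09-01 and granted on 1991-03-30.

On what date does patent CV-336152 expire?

(a) grant + 15 years → 30 March 2006.
(b) filing + 17 years → 1 September 2004.
Later of the two: 30 March 2006.

March 30, 2006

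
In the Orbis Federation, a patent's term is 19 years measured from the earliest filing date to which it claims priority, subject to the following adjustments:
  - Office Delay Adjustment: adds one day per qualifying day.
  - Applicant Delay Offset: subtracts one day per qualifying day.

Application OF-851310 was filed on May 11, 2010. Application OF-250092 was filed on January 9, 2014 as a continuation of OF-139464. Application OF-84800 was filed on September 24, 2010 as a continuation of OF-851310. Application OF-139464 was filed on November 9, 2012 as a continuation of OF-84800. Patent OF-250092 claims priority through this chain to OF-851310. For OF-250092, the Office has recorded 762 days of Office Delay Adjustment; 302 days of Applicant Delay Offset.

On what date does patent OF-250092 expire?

August 14, 2030

Earliest priority filing: 11 May 2010.
Base term: 11 May 2010 + 19 years → 11 May 2029.
Office Delay Adjustment: +762 days → 12 June 2031.
Applicant Delay Offset: −302 days → 14 August 2030.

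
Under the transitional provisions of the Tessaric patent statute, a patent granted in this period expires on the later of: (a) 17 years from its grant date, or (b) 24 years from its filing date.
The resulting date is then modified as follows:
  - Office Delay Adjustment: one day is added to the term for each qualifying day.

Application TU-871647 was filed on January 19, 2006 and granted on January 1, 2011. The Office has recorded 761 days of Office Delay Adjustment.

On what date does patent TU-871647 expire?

February 19, 2032

(a) grant + 17 years → 1 January 2028.
(b) filing + 24 years → 19 January 2030.
Later of the two: 19 January 2030.
Office Delay Adjustment: +761 days → 19 February 2032.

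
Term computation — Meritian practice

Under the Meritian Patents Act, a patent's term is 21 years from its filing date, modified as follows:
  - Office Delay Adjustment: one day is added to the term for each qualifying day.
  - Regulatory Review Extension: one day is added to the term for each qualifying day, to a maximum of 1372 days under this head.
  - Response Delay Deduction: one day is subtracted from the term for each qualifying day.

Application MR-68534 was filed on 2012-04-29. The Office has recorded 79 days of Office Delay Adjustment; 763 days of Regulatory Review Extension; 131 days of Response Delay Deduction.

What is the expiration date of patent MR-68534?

Base term: filing date + 21 years → 29 April 2033.
Office Delay Adjustment: +79 days → 17 July 2033.
Regulatory Review Extension: 763 days (within the 1372-day cap) → +763 days → 19 August 2035.
Response Delay Deduction: −131 days → 10 April 2035.

April 10, 2035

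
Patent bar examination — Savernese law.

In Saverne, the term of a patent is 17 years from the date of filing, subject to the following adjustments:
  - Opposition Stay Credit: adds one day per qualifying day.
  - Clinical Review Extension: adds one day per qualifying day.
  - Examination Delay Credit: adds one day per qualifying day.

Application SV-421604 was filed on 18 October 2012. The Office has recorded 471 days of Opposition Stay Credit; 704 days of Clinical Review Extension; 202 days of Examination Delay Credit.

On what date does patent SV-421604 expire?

Base term: filing date + 17 years → 18 October 2029.
Opposition Stay Credit: +471 days → 1 February 2031.
Clinical Review Extension: +704 days → 5 January 2033.
Examination Delay Credit: +202 days → 26 July 2033.

July 26, 2033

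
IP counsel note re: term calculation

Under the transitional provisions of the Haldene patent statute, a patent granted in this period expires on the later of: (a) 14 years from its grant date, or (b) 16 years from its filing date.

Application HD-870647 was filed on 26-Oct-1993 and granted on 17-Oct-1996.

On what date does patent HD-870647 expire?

(a) grant + 14 years → 17 October 2010.
(b) filing + 16 years → 26 October 2009.
Later of the two: 17 October 2010.

2010-10-17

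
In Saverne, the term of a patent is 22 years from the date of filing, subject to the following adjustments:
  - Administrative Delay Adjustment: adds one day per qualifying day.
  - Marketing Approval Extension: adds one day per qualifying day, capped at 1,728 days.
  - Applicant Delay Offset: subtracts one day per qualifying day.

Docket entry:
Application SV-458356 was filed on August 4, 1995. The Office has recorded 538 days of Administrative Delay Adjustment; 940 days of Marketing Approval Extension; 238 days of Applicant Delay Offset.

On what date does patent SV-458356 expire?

Base term: filing date + 22 years → 4 August 2017.
Administrative Delay Adjustment: +538 days → 24 January 2019.
Marketing Approval Extension: 940 days (within the 1728-day cap) → +940 days → 21 August 2021.
Applicant Delay Offset: −238 days → 26 December 2020.

2020-12-26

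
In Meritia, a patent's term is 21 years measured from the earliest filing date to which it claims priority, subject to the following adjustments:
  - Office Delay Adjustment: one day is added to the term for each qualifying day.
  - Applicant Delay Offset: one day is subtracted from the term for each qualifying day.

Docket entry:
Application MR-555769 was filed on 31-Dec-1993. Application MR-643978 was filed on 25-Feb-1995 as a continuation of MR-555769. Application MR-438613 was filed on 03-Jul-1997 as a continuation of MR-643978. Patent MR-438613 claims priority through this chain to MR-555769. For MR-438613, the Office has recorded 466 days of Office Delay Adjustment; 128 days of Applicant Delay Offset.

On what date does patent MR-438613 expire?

December 4, 2015

Earliest priority filing: 31 December 1993.
Base term: 31 December 1993 + 21 years → 31 December 2014.
Office Delay Adjustment: +466 days → 10 April 2016.
Applicant Delay Offset: −128 days → 4 December 2015.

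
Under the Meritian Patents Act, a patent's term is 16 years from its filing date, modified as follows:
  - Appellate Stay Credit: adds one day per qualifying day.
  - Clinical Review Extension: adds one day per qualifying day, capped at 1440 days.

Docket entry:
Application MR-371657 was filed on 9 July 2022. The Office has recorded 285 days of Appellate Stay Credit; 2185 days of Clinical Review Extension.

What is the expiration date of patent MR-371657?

Base term: filing date + 16 years → 9 July 2038.
Appellate Stay Credit: +285 days → 20 April 2039.
Clinical Review Extension: 2185 days claimed exceeds the 1440-day cap, so +1440 days → 30 March 2043.

2043-03-30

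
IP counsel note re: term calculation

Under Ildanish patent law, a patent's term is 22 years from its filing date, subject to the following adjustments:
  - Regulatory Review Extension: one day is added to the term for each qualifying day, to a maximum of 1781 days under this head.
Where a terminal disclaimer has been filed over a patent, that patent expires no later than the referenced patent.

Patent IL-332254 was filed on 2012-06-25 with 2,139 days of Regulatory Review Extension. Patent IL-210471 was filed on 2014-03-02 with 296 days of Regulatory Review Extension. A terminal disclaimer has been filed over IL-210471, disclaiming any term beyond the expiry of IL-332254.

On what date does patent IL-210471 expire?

Natural term of IL-210471:
  Base: filing + 22 years → 2 March 2036.
  Regulatory Review Extension: 296 days (within the 1781-day cap) → +296 days → 23 December 2036.
Expiry of referenced patent IL-332254:
  Base: filing + 22 years → 25 June 2034.
  Regulatory Review Extension: 2139 days claimed exceeds the 1781-day cap, so +1781 days → 11 May 2039.
Terminal disclaimer: IL-210471 expires on the earlier of 23 December 2036 and 11 May 2039.

2036-12-23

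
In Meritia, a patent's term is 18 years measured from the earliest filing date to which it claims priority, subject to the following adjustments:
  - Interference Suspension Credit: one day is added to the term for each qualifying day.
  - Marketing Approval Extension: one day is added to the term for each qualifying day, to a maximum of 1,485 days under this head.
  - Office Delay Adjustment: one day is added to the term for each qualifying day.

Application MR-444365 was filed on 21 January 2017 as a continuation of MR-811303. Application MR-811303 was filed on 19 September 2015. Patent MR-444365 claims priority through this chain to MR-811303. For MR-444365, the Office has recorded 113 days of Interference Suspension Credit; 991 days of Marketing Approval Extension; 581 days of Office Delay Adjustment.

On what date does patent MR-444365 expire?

2038-05-01

Earliest priority filing: 19 September 2015.
Base term: 19 September 2015 + 18 years → 19 September 2033.
Interference Suspension Credit: +113 days → 10 January 2034.
Marketing Approval Extension: 991 days (within the 1485-day cap) → +991 days → 27 September 2036.
Office Delay Adjustment: +581 days → 1 May 2038.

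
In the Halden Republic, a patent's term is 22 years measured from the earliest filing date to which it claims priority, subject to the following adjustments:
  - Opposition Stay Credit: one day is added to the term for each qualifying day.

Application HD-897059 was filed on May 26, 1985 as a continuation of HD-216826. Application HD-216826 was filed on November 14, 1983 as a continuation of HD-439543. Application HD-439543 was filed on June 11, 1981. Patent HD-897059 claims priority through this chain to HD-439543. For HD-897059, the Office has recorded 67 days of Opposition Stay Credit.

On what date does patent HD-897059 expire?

August 17, 2003

Earliest priority filing: 11 June 1981.
Base term: 11 June 1981 + 22 years → 11 June 2003.
Opposition Stay Credit: +67 days → 17 August 2003.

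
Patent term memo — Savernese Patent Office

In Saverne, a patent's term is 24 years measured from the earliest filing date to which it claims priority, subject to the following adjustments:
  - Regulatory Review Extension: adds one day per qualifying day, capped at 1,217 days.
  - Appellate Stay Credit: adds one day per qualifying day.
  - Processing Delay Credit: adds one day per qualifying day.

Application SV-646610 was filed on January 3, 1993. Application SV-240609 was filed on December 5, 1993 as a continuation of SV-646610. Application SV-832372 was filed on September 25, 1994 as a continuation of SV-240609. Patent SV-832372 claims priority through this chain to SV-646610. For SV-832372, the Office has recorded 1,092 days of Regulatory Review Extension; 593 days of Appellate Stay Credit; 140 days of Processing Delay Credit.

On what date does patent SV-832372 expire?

Earliest priority filing: 3 January 1993.
Base term: 3 January 1993 + 24 years → 3 January 2017.
Regulatory Review Extension: 1092 days (within the 1217-day cap) → +1092 days → 31 December 2019.
Appellate Stay Credit: +593 days → 15 August 2021.
Processing Delay Credit: +140 days → 2 January 2022.

January 2, 2022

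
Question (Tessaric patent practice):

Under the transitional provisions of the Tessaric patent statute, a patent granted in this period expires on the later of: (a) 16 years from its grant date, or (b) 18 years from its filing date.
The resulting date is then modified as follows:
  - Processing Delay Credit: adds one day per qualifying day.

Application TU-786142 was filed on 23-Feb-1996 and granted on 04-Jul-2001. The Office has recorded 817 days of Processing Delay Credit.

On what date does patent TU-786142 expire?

(a) grant + 16 years → 4 July 2017.
(b) filing + 18 years → 23 February 2014.
Later of the two: 4 July 2017.
Processing Delay Credit: +817 days → 29 September 2019.

September 29, 2019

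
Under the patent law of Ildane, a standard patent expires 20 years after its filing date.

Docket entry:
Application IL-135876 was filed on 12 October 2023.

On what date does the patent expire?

October 12, 2043

Filing date + 20 years → 12 October 2043.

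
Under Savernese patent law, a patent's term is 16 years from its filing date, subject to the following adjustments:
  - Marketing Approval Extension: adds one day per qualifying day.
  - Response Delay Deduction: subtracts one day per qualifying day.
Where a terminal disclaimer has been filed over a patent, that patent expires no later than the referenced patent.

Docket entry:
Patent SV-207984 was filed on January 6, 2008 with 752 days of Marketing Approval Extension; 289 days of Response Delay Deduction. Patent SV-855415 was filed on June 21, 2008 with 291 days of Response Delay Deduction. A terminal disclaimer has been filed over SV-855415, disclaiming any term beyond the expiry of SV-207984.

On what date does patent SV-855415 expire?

Natural term of SV-855415:
  Base: filing + 16 years → 21 June 2024.
  Response Delay Deduction: −291 days → 4 September 2023.
Expiry of referenced patent SV-207984:
  Base: filing + 16 years → 6 January 2024.
  Marketing Approval Extension: +752 days → 27 January 2026.
  Response Delay Deduction: −289 days → 13 April 2025.
Terminal disclaimer: SV-855415 expires on the earlier of 4 September 2023 and 13 April 2025.

2023-09-04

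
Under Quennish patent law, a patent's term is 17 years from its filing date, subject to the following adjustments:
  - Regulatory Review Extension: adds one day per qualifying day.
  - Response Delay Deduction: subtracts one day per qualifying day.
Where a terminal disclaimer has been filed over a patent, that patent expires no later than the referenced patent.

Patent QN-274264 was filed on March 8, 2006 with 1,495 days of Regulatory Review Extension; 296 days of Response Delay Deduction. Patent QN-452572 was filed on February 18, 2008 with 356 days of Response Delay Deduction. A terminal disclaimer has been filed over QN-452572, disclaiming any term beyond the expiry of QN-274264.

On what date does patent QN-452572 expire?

Natural term of QN-452572:
  Base: filing + 17 years → 18 February 2025.
  Response Delay Deduction: −356 days → 28 February 2024.
Expiry of referenced patent QN-274264:
  Base: filing + 17 years → 8 March 2023.
  Regulatory Review Extension: +1495 days → 11 April 2027.
  Response Delay Deduction: −296 days → 19 June 2026.
Terminal disclaimer: QN-452572 expires on the earlier of 28 February 2024 and 19 June 2026.

2024-02-28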